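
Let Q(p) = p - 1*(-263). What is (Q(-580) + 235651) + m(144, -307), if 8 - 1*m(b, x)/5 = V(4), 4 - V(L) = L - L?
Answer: 235354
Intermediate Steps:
V(L) = 4 (V(L) = 4 - (L - L) = 4 - 1*0 = 4 + 0 = 4)
m(b, x) = 20 (m(b, x) = 40 - 5*4 = 40 - 20 = 20)
Q(p) = 263 + p (Q(p) = p + 263 = 263 + p)
(Q(-580) + 235651) + m(144, -307) = ((263 - 580) + 235651) + 20 = (-317 + 235651) + 20 = 235334 + 20 = 235354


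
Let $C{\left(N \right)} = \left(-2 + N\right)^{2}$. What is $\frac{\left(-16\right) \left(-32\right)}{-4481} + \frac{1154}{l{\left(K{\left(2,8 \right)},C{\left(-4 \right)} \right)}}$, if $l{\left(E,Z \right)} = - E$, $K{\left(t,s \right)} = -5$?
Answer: $\frac{5168514}{22405} \approx 230.69$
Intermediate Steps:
$\frac{\left(-16\right) \left(-32\right)}{-4481} + \frac{1154}{l{\left(K{\left(2,8 \right)},C{\left(-4 \right)} \right)}} = \frac{\left(-16\right) \left(-32\right)}{-4481} + \frac{1154}{\left(-1\right) \left(-5\right)} = 512 \left(- \frac{1}{4481}\right) + \frac{1154}{5} = - \frac{512}{4481} + 1154 \cdot \frac{1}{5} = - \frac{512}{4481} + \frac{1154}{5} = \frac{5168514}{22405}$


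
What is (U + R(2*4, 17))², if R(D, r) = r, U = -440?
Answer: 178929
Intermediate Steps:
(U + R(2*4, 17))² = (-440 + 17)² = (-423)² = 178929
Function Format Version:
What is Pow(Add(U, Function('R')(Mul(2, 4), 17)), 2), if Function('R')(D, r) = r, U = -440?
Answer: 178929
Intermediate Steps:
Pow(Add(U, Function('R')(Mul(2, 4), 17)), 2) = Pow(Add(-440, 17), 2) = Pow(-423, 2) = 178929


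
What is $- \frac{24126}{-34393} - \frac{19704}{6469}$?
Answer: $- \frac{521608578}{222488317} \approx -2.3444$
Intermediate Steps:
$- \frac{24126}{-34393} - \frac{19704}{6469} = \left(-24126\right) \left(- \frac{1}{34393}\right) - \frac{19704}{6469} = \frac{24126}{34393} - \frac{19704}{6469} = - \frac{521608578}{222488317}$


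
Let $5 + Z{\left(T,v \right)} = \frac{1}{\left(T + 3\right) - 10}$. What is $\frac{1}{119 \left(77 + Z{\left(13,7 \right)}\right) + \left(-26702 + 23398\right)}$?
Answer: $\frac{6}{31703} \approx 0.00018926$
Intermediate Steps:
$Z{\left(T,v \right)} = -5 + \frac{1}{-7 + T}$ ($Z{\left(T,v \right)} = -5 + \frac{1}{\left(T + 3\right) - 10} = -5 + \frac{1}{\left(3 + T\right) - 10} = -5 + \frac{1}{-7 + T}$)
$\frac{1}{119 \left(77 + Z{\left(13,7 \right)}\right) + \left(-26702 + 23398\right)} = \frac{1}{119 \left(77 + \frac{36 - 65}{-7 + 13}\right) + \left(-26702 + 23398\right)} = \frac{1}{119 \left(77 + \frac{36 - 65}{6}\right) - 3304} = \frac{1}{119 \left(77 + \frac{1}{6} \left(-29\right)\right) - 3304} = \frac{1}{119 \left(77 - \frac{29}{6}\right) - 3304} = \frac{1}{119 \cdot \frac{433}{6} - 3304} = \frac{1}{\frac{51527}{6} - 3304} = \frac{1}{\frac{31703}{6}} = \frac{6}{31703}$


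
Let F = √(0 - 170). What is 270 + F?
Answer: 270 + I*√170 ≈ 270.0 + 13.038*I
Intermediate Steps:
F = I*√170 (F = √(-170) = I*√170 ≈ 13.038*I)
270 + F = 270 + I*√170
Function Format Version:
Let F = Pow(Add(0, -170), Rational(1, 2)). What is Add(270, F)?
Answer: Add(270, Mul(I, Pow(170, Rational(1, 2)))) ≈ Add(270.00, Mul(13.038, I))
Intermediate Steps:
F = Mul(I, Pow(170, Rational(1, 2))) (F = Pow(-170, Rational(1, 2)) = Mul(I, Pow(170, Rational(1, 2))) ≈ Mul(13.038, I))
Add(270, F) = Add(270, Mul(I, Pow(170, Rational(1, 2))))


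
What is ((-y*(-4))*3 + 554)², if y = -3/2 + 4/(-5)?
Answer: 6927424/25 ≈ 2.7710e+5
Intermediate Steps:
y = -23/10 (y = -3*½ + 4*(-⅕) = -3/2 - ⅘ = -23/10 ≈ -2.3000)
((-y*(-4))*3 + 554)² = ((-1*(-23/10)*(-4))*3 + 554)² = (((23/10)*(-4))*3 + 554)² = (-46/5*3 + 554)² = (-138/5 + 554)² = (2632/5)² = 6927424/25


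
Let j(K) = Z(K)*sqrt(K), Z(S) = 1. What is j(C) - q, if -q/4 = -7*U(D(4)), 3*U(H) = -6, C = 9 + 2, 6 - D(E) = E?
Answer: 56 + sqrt(11) ≈ 59.317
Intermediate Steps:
D(E) = 6 - E
C = 11
U(H) = -2 (U(H) = (1/3)*(-6) = -2)
j(K) = sqrt(K) (j(K) = 1*sqrt(K) = sqrt(K))
q = -56 (q = -(-28)*(-2) = -4*14 = -56)
j(C) - q = sqrt(11) - 1*(-56) = sqrt(11) + 56 = 56 + sqrt(11)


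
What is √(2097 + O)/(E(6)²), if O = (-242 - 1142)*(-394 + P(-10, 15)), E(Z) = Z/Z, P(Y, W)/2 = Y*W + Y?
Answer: √990273 ≈ 995.13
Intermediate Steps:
P(Y, W) = 2*Y + 2*W*Y (P(Y, W) = 2*(Y*W + Y) = 2*(W*Y + Y) = 2*(Y + W*Y) = 2*Y + 2*W*Y)
E(Z) = 1
O = 988176 (O = (-242 - 1142)*(-394 + 2*(-10)*(1 + 15)) = -1384*(-394 + 2*(-10)*16) = -1384*(-394 - 320) = -1384*(-714) = 988176)
√(2097 + O)/(E(6)²) = √(2097 + 988176)/(1²) = √990273/1 = √990273*1 = √990273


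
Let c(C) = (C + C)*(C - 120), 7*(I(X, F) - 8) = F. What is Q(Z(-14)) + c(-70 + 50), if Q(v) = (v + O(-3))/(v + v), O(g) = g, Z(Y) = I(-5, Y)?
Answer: 22401/4 ≈ 5600.3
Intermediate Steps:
I(X, F) = 8 + F/7
Z(Y) = 8 + Y/7
c(C) = 2*C*(-120 + C) (c(C) = (2*C)*(-120 + C) = 2*C*(-120 + C))
Q(v) = (-3 + v)/(2*v) (Q(v) = (v - 3)/(v + v) = (-3 + v)/((2*v)) = (-3 + v)*(1/(2*v)) = (-3 + v)/(2*v))
Q(Z(-14)) + c(-70 + 50) = (-3 + (8 + (1/7)*(-14)))/(2*(8 + (1/7)*(-14))) + 2*(-70 + 50)*(-120 + (-70 + 50)) = (-3 + (8 - 2))/(2*(8 - 2)) + 2*(-20)*(-120 - 20) = (1/2)*(-3 + 6)/6 + 2*(-20)*(-140) = (1/2)*(1/6)*3 + 5600 = 1/4 + 5600 = 22401/4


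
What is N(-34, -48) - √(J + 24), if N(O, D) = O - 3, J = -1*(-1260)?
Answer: -37 - 2*√321 ≈ -72.833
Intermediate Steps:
J = 1260
N(O, D) = -3 + O
N(-34, -48) - √(J + 24) = (-3 - 34) - √(1260 + 24) = -37 - √1284 = -37 - 2*√321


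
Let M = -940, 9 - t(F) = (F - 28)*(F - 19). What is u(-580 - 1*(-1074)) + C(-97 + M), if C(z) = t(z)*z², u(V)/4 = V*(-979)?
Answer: -1209395248343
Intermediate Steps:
u(V) = -3916*V (u(V) = 4*(V*(-979)) = 4*(-979*V) = -3916*V)
t(F) = 9 - (-28 + F)*(-19 + F) (t(F) = 9 - (F - 28)*(F - 19) = 9 - (-28 + F)*(-19 + F))
C(z) = z²*(-523 - z² + 47*z) (C(z) = (-523 - z² + 47*z)*z² = z²*(-523 - z² + 47*z))
u(-580 - 1*(-1074)) + C(-97 + M) = -3916*(-580 - 1*(-1074)) + (-97 - 940)²*(-523 - (-97 - 940)² + 47*(-97 - 940)) = -3916*(-580 + 1074) + (-1037)²*(-523 - 1*(-1037)² + 47*(-1037)) = -3916*494 + 1075369*(-523 - 1*1075369 - 48739) = -1934504 + 1075369*(-523 - 1075369 - 48739) = -1934504 + 1075369*(-1124631) = -1934504 - 1209393313839 = -1209395248343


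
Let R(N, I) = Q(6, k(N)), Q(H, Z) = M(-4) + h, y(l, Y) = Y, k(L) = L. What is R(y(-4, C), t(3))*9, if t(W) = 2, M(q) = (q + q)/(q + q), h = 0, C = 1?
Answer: 9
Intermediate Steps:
M(q) = 1 (M(q) = (2*q)/((2*q)) = (2*q)*(1/(2*q)) = 1)
Q(H, Z) = 1 (Q(H, Z) = 1 + 0 = 1)
R(N, I) = 1
R(y(-4, C), t(3))*9 = 1*9 = 9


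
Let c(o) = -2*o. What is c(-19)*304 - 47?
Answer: 11505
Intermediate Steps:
c(-19)*304 - 47 = -2*(-19)*304 - 47 = 38*304 - 47 = 11552 - 47 = 11505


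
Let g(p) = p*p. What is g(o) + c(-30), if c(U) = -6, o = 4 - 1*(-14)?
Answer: 318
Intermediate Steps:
o = 18 (o = 4 + 14 = 18)
g(p) = p**2
g(o) + c(-30) = 18**2 - 6 = 324 - 6 = 318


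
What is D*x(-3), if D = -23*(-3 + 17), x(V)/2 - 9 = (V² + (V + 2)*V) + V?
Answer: -11592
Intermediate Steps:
x(V) = 18 + 2*V + 2*V² + 2*V*(2 + V) (x(V) = 18 + 2*((V² + (V + 2)*V) + V) = 18 + 2*((V² + (2 + V)*V) + V) = 18 + 2*((V² + V*(2 + V)) + V) = 18 + 2*(V + V² + V*(2 + V)) = 18 + (2*V + 2*V² + 2*V*(2 + V)) = 18 + 2*V + 2*V² + 2*V*(2 + V))
D = -322 (D = -23*14 = -322)
D*x(-3) = -322*(18 + 4*(-3)² + 6*(-3)) = -322*(18 + 4*9 - 18) = -322*(18 + 36 - 18) = -322*36 = -11592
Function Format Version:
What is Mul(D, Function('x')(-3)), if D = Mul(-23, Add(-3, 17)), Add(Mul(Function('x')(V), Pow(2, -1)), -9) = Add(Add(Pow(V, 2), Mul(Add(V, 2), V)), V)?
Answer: -11592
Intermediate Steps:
Function('x')(V) = Add(18, Mul(2, V), Mul(2, Pow(V, 2)), Mul(2, V, Add(2, V))) (Function('x')(V) = Add(18, Mul(2, Add(Add(Pow(V, 2), Mul(Add(V, 2), V)), V))) = Add(18, Mul(2, Add(Add(Pow(V, 2), Mul(Add(2, V), V)), V))) = Add(18, Mul(2, Add(Add(Pow(V, 2), Mul(V, Add(2, V))), V))) = Add(18, Mul(2, Add(V, Pow(V, 2), Mul(V, Add(2, V))))) = Add(18, Add(Mul(2, V), Mul(2, Pow(V, 2)), Mul(2, V, Add(2, V)))) = Add(18, Mul(2, V), Mul(2, Pow(V, 2)), Mul(2, V, Add(2, V))))
D = -322 (D = Mul(-23, 14) = -322)
Mul(D, Function('x')(-3)) = Mul(-322, Add(18, Mul(4, Pow(-3, 2)), Mul(6, -3))) = Mul(-322, Add(18, Mul(4, 9), -18)) = Mul(-322, Add(18, 36, -18)) = Mul(-322, 36) = -11592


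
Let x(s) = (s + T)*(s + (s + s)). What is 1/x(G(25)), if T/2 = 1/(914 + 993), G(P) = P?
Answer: 1907/3575775 ≈ 0.00053331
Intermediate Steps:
T = 2/1907 (T = 2/(914 + 993) = 2/1907 ≈ 0.0010488)
x(s) = 3*s*(2/1907 + s) (x(s) = (s + 2/1907)*(s + (s + s)) = (2/1907 + s)*(s + 2*s) = (2/1907 + s)*(3*s) = 3*s*(2/1907 + s))
1/x(G(25)) = 1/((3/1907)*25*(2 + 1907*25)) = 1/((3/1907)*25*(2 + 47675)) = 1/((3/1907)*25*47677) = 1/(3575775/1907) = 1907/3575775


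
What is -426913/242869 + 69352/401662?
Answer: -77315639259/48775624139 ≈ -1.5851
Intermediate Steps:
-426913/242869 + 69352/401662 = -426913*1/242869 + 69352*(1/401662) = -426913/242869 + 34676/200831 = -77315639259/48775624139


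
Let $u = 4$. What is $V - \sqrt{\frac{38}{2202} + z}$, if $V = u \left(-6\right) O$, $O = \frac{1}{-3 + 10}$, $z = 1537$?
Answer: $- \frac{24}{7} - \frac{4 \sqrt{116448366}}{1101} \approx -42.633$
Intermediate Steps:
$O = \frac{1}{7} \approx 0.14286$
$V = - \frac{24}{7}$ ($V = 4 \left(-6\right) \frac{1}{7} = \left(-24\right) \frac{1}{7} = - \frac{24}{7} \approx -3.4286$)
$V - \sqrt{\frac{38}{2202} + z} = - \frac{24}{7} - \sqrt{\frac{38}{2202} + 1537} = - \frac{24}{7} - \sqrt{38 \cdot \frac{1}{2202} + 1537} = - \frac{24}{7} - \sqrt{\frac{19}{1101} + 1537} = - \frac{24}{7} - \sqrt{\frac{1692256}{1101}} = - \frac{24}{7} - \frac{4 \sqrt{116448366}}{1101}$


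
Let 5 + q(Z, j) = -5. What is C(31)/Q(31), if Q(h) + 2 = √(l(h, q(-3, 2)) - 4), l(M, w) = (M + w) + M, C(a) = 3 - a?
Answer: -14/11 - 28*√3/11 ≈ -5.6816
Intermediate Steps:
q(Z, j) = -10 (q(Z, j) = -5 - 5 = -10)
l(M, w) = w + 2*M
Q(h) = -2 + √(-14 + 2*h) (Q(h) = -2 + √((-10 + 2*h) - 4) = -2 + √(-14 + 2*h))
C(31)/Q(31) = (3 - 1*31)/(-2 + √(-14 + 2*31)) = (3 - 31)/(-2 + √(-14 + 62)) = -28/(-2 + √48) = -28/(-2 + 4*√3)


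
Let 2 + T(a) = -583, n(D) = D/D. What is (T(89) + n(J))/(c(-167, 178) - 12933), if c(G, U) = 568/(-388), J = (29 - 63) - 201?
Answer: 56648/1254643 ≈ 0.045151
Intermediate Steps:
J = -235 (J = -34 - 201 = -235)
c(G, U) = -142/97 (c(G, U) = 568*(-1/388) = -142/97)
n(D) = 1
T(a) = -585 (T(a) = -2 - 583 = -585)
(T(89) + n(J))/(c(-167, 178) - 12933) = (-585 + 1)/(-142/97 - 12933) = -584/(-1254643/97) = -584*(-97/1254643) = 56648/1254643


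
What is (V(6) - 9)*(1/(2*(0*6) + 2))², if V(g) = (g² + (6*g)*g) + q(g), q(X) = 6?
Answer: 249/4 ≈ 62.250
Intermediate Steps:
V(g) = 6 + 7*g² (V(g) = (g² + (6*g)*g) + 6 = (g² + 6*g²) + 6 = 7*g² + 6 = 6 + 7*g²)
(V(6) - 9)*(1/(2*(0*6) + 2))² = ((6 + 7*6²) - 9)*(1/(2*(0*6) + 2))² = ((6 + 7*36) - 9)*(1/(2*0 + 2))² = ((6 + 252) - 9)*(1/(0 + 2))² = (258 - 9)*(1/2)² = 249*(½)² = 249*(¼) = 249/4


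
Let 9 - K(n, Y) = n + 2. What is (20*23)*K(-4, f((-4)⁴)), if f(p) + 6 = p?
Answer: 5060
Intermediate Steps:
f(p) = -6 + p
K(n, Y) = 7 - n (K(n, Y) = 9 - (n + 2) = 9 - (2 + n) = 9 + (-2 - n) = 7 - n)
(20*23)*K(-4, f((-4)⁴)) = (20*23)*(7 - 1*(-4)) = 460*(7 + 4) = 460*11 = 5060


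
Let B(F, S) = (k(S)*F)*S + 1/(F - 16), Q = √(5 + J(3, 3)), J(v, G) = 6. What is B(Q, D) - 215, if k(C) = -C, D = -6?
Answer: -52691/245 - 8821*√11/245 ≈ -334.48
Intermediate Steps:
Q = √11 (Q = √(5 + 6) = √11 ≈ 3.3166)
B(F, S) = 1/(-16 + F) - F*S² (B(F, S) = ((-S)*F)*S + 1/(F - 16) = (-F*S)*S + 1/(-16 + F) = -F*S² + 1/(-16 + F) = 1/(-16 + F) - F*S²)
B(Q, D) - 215 = (1 - 1*(√11)²*(-6)² + 16*√11*(-6)²)/(-16 + √11) - 215 = (1 - 1*11*36 + 16*√11*36)/(-16 + √11) - 215 = (1 - 396 + 576*√11)/(-16 + √11) - 215 = (-395 + 576*√11)/(-16 + √11) - 215 = -215 + (-395 + 576*√11)/(-16 + √11)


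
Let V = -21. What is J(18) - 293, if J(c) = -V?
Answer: -272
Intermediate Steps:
J(c) = 21 (J(c) = -1*(-21) = 21)
J(18) - 293 = 21 - 293 = -272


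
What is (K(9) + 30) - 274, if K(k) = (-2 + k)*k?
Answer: -181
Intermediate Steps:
K(k) = k*(-2 + k)
(K(9) + 30) - 274 = (9*(-2 + 9) + 30) - 274 = (9*7 + 30) - 274 = (63 + 30) - 274 = 93 - 274 = -181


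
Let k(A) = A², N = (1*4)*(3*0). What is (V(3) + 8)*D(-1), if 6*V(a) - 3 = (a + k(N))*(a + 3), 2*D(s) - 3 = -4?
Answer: -23/4 ≈ -5.7500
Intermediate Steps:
D(s) = -½ (D(s) = 3/2 + (½)*(-4) = 3/2 - 2 = -½)
N = 0 (N = 4*0 = 0)
V(a) = ½ + a*(3 + a)/6 (V(a) = ½ + ((a + 0²)*(a + 3))/6 = ½ + ((a + 0)*(3 + a))/6 = ½ + (a*(3 + a))/6 = ½ + a*(3 + a)/6)
(V(3) + 8)*D(-1) = ((½ + (½)*3 + (⅙)*3²) + 8)*(-½) = ((½ + 3/2 + (⅙)*9) + 8)*(-½) = ((½ + 3/2 + 3/2) + 8)*(-½) = (7/2 + 8)*(-½) = (23/2)*(-½) = -23/4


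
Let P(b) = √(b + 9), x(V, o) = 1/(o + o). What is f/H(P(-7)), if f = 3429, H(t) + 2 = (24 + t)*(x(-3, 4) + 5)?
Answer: 13277088/466831 - 562356*√2/466831 ≈ 26.737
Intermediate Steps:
x(V, o) = 1/(2*o)
P(b) = √(9 + b)
H(t) = 121 + 41*t/8 (H(t) = -2 + (24 + t)*((½)/4 + 5) = -2 + (24 + t)*((½)*(¼) + 5) = -2 + (24 + t)*(⅛ + 5) = -2 + (24 + t)*(41/8) = -2 + (123 + 41*t/8) = 121 + 41*t/8)
f/H(P(-7)) = 3429/(121 + 41*√(9 - 7)/8) = 3429/(121 + 41*√2/8)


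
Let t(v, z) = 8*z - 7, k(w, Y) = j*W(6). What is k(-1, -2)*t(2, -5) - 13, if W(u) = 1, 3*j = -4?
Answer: 149/3 ≈ 49.667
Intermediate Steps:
j = -4/3 (j = (⅓)*(-4) = -4/3 ≈ -1.3333)
k(w, Y) = -4/3 (k(w, Y) = -4/3*1 = -4/3)
t(v, z) = -7 + 8*z
k(-1, -2)*t(2, -5) - 13 = -4*(-7 + 8*(-5))/3 - 13 = -4*(-7 - 40)/3 - 13 = -4/3*(-47) - 13 = 188/3 - 13 = 149/3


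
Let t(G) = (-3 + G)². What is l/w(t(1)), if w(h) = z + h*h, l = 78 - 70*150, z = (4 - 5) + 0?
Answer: -3474/5 ≈ -694.80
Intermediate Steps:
z = -1 (z = -1 + 0 = -1)
l = -10422 (l = 78 - 10500 = -10422)
w(h) = -1 + h² (w(h) = -1 + h*h = -1 + h²)
l/w(t(1)) = -10422/(-1 + ((-3 + 1)²)²) = -10422/(-1 + ((-2)²)²) = -10422/(-1 + 4²) = -10422/(-1 + 16) = -10422/15 = -10422*1/15 = -3474/5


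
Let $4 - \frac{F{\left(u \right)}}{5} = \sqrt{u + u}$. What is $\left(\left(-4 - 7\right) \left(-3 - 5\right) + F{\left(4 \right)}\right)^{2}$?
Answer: $11864 - 2160 \sqrt{2} \approx 8809.3$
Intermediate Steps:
$F{\left(u \right)} = 20 - 5 \sqrt{2} \sqrt{u}$ ($F{\left(u \right)} = 20 - 5 \sqrt{u + u} = 20 - 5 \sqrt{2 u} = 20 - 5 \sqrt{2} \sqrt{u}$)
$\left(\left(-4 - 7\right) \left(-3 - 5\right) + F{\left(4 \right)}\right)^{2} = \left(\left(-4 - 7\right) \left(-3 - 5\right) + \left(20 - 5 \sqrt{2} \sqrt{4}\right)\right)^{2} = \left(\left(-11\right) \left(-8\right) + \left(20 - 5 \sqrt{2} \cdot 2\right)\right)^{2} = \left(88 + \left(20 - 10 \sqrt{2}\right)\right)^{2} = \left(108 - 10 \sqrt{2}\right)^{2}$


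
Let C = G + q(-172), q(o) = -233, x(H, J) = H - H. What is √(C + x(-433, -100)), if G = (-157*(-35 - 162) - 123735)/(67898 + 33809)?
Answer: 3*I*√268851571851/101707 ≈ 15.294*I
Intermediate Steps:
x(H, J) = 0
G = -92806/101707 (G = (-157*(-197) - 123735)/101707 = (30929 - 123735)*(1/101707) = -92806*1/101707 = -92806/101707 ≈ -0.91248)
C = -23790537/101707 (C = -92806/101707 - 233 = -23790537/101707 ≈ -233.91)
√(C + x(-433, -100)) = √(-23790537/101707 + 0) = √(-23790537/101707) = 3*I*√268851571851/101707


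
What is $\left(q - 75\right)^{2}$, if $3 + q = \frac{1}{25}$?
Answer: $\frac{3798601}{625} \approx 6077.8$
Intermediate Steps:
$q = - \frac{74}{25}$ ($q = -3 + \frac{1}{25} = - \frac{74}{25} \approx -2.96$)
$\left(q - 75\right)^{2} = \left(- \frac{74}{25} - 75\right)^{2} = \left(- \frac{1949}{25}\right)^{2} = \frac{3798601}{625}$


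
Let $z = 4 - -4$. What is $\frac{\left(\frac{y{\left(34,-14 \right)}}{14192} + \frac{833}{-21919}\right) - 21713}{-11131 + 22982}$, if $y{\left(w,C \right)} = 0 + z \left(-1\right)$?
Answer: $- \frac{844296435839}{460817910406} \approx -1.8322$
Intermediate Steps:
$z = 8$ ($z = 4 + 4 = 8$)
$y{\left(w,C \right)} = -8$ ($y{\left(w,C \right)} = 0 + 8 \left(-1\right) = 0 - 8 = -8$)
$\frac{\left(\frac{y{\left(34,-14 \right)}}{14192} + \frac{833}{-21919}\right) - 21713}{-11131 + 22982} = \frac{\left(- \frac{8}{14192} + \frac{833}{-21919}\right) - 21713}{-11131 + 22982} = \frac{\left(\left(-8\right) \frac{1}{14192} + 833 \left(- \frac{1}{21919}\right)\right) - 21713}{11851} = \left(\left(- \frac{1}{1774} - \frac{833}{21919}\right) - 21713\right) \frac{1}{11851} = \left(- \frac{1499661}{38884306} - 21713\right) \frac{1}{11851} = \left(- \frac{844296435839}{38884306}\right) \frac{1}{11851} = - \frac{844296435839}{460817910406}$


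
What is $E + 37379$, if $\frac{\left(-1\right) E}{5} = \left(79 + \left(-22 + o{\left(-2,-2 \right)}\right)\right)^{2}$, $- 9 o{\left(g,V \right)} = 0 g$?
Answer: $21134$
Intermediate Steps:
$o{\left(g,V \right)} = 0$ ($o{\left(g,V \right)} = - \frac{0 g}{9} = \left(- \frac{1}{9}\right) 0 = 0$)
$E = -16245$ ($E = - 5 \left(79 + \left(-22 + 0\right)\right)^{2} = - 5 \left(79 - 22\right)^{2} = - 5 \cdot 57^{2} = \left(-5\right) 3249 = -16245$)
$E + 37379 = -16245 + 37379 = 21134$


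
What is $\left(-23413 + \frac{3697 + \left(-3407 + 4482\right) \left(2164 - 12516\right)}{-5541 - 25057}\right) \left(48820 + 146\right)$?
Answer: $- \frac{17267034112893}{15299} \approx -1.1286 \cdot 10^{9}$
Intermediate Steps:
$\left(-23413 + \frac{3697 + \left(-3407 + 4482\right) \left(2164 - 12516\right)}{-5541 - 25057}\right) \left(48820 + 146\right) = \left(-23413 + \frac{3697 + 1075 \left(-10352\right)}{-30598}\right) 48966 = \left(-23413 + \left(3697 - 11128400\right) \left(- \frac{1}{30598}\right)\right) 48966 = \left(-23413 - - \frac{11124703}{30598}\right) 48966 = \left(-23413 + \frac{11124703}{30598}\right) 48966 = \left(- \frac{705266271}{30598}\right) 48966 = - \frac{17267034112893}{15299}$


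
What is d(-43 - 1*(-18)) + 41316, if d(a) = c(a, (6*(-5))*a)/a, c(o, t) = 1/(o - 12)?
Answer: 38217301/925 ≈ 41316.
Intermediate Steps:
c(o, t) = 1/(-12 + o)
d(a) = 1/(a*(-12 + a)) (d(a) = 1/((-12 + a)*a) = 1/(a*(-12 + a)))
d(-43 - 1*(-18)) + 41316 = 1/((-43 - 1*(-18))*(-12 + (-43 - 1*(-18)))) + 41316 = 1/((-43 + 18)*(-12 + (-43 + 18))) + 41316 = 1/((-25)*(-12 - 25)) + 41316 = -1/25/(-37) + 41316 = -1/25*(-1/37) + 41316 = 1/925 + 41316 = 38217301/925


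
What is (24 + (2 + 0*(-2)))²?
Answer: 676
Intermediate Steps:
(24 + (2 + 0*(-2)))² = (24 + (2 + 0))² = (24 + 2)² = 26² = 676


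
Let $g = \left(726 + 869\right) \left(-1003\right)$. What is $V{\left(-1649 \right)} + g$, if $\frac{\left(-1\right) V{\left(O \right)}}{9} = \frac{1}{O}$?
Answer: $- \frac{2638045456}{1649} \approx -1.5998 \cdot 10^{6}$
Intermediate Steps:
$V{\left(O \right)} = - \frac{9}{O}$
$g = -1599785$ ($g = 1595 \left(-1003\right) = -1599785$)
$V{\left(-1649 \right)} + g = - \frac{9}{-1649} - 1599785 = \left(-9\right) \left(- \frac{1}{1649}\right) - 1599785 = \frac{9}{1649} - 1599785 = - \frac{2638045456}{1649}$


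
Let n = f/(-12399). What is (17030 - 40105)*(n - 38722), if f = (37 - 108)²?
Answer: 11078748670925/12399 ≈ 8.9352e+8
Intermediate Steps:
f = 5041 (f = (-71)² = 5041)
n = -5041/12399 (n = 5041/(-12399) = 5041*(-1/12399) = -5041/12399 ≈ -0.40657)
(17030 - 40105)*(n - 38722) = (17030 - 40105)*(-5041/12399 - 38722) = -23075*(-480119119/12399) = 11078748670925/12399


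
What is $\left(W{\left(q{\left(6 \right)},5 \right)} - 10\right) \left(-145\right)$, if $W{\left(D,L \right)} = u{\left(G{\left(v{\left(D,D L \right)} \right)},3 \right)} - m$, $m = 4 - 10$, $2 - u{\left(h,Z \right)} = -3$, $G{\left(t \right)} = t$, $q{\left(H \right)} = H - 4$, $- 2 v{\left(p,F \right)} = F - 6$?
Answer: $-145$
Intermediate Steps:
$v{\left(p,F \right)} = 3 - \frac{F}{2}$ ($v{\left(p,F \right)} = - \frac{F - 6}{2} = - \frac{-6 + F}{2} = 3 - \frac{F}{2}$)
$q{\left(H \right)} = -4 + H$
$u{\left(h,Z \right)} = 5$ ($u{\left(h,Z \right)} = 2 - -3 = 2 + 3 = 5$)
$m = -6$ ($m = 4 - 10 = -6$)
$W{\left(D,L \right)} = 11$ ($W{\left(D,L \right)} = 5 - -6 = 5 + 6 = 11$)
$\left(W{\left(q{\left(6 \right)},5 \right)} - 10\right) \left(-145\right) = \left(11 - 10\right) \left(-145\right) = 1 \left(-145\right) = -145$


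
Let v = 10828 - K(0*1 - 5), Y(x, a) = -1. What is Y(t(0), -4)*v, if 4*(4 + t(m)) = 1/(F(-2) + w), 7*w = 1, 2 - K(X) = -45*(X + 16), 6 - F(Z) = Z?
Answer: -10331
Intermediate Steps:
F(Z) = 6 - Z
K(X) = 722 + 45*X (K(X) = 2 - (-45)*(X + 16) = 2 - (-45)*(16 + X) = 2 - (-720 - 45*X) = 2 + (720 + 45*X) = 722 + 45*X)
w = ⅐ (w = (⅐)*1 = ⅐ ≈ 0.14286)
t(m) = -905/228 (t(m) = -4 + 1/(4*((6 - 1*(-2)) + ⅐)) = -4 + 1/(4*((6 + 2) + ⅐)) = -4 + 1/(4*(8 + ⅐)) = -4 + 1/(4*(57/7)) = -4 + (¼)*(7/57) = -4 + 7/228 = -905/228)
v = 10331 (v = 10828 - (722 + 45*(0*1 - 5)) = 10828 - (722 + 45*(0 - 5)) = 10828 - (722 + 45*(-5)) = 10828 - (722 - 225) = 10828 - 1*497 = 10828 - 497 = 10331)
Y(t(0), -4)*v = -1*10331 = -10331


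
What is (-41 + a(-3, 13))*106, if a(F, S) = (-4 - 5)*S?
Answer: -16748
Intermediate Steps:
a(F, S) = -9*S
(-41 + a(-3, 13))*106 = (-41 - 9*13)*106 = (-41 - 117)*106 = -158*106 = -16748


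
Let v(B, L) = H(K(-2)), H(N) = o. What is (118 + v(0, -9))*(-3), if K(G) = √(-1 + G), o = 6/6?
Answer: -357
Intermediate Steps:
o = 1 (o = 6*(⅙) = 1)
H(N) = 1
v(B, L) = 1
(118 + v(0, -9))*(-3) = (118 + 1)*(-3) = 119*(-3) = -357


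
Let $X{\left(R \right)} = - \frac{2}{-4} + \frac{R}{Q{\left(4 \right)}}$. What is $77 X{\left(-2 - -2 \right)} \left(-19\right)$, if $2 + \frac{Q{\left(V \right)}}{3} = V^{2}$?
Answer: $- \frac{1463}{2} \approx -731.5$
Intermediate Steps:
$Q{\left(V \right)} = -6 + 3 V^{2}$
$X{\left(R \right)} = \frac{1}{2} + \frac{R}{42}$ ($X{\left(R \right)} = - \frac{2}{-4} + \frac{R}{-6 + 3 \cdot 4^{2}} = \left(-2\right) \left(- \frac{1}{4}\right) + \frac{R}{-6 + 3 \cdot 16} = \frac{1}{2} + \frac{R}{-6 + 48} = \frac{1}{2} + \frac{R}{42}$)
$77 X{\left(-2 - -2 \right)} \left(-19\right) = 77 \left(\frac{1}{2} + \frac{-2 - -2}{42}\right) \left(-19\right) = 77 \left(\frac{1}{2} + \frac{-2 + 2}{42}\right) \left(-19\right) = 77 \left(\frac{1}{2} + \frac{1}{42} \cdot 0\right) \left(-19\right) = 77 \left(\frac{1}{2} + 0\right) \left(-19\right) = 77 \cdot \frac{1}{2} \left(-19\right) = 77 \left(- \frac{19}{2}\right) = - \frac{1463}{2}$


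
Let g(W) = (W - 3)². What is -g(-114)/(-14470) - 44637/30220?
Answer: -23221581/43728340 ≈ -0.53104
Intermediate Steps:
g(W) = (-3 + W)²
-g(-114)/(-14470) - 44637/30220 = -(-3 - 114)²/(-14470) - 44637/30220 = -1*(-117)²*(-1/14470) - 44637*1/30220 = -1*13689*(-1/14470) - 44637/30220 = -13689*(-1/14470) - 44637/30220 = 13689/14470 - 44637/30220 = -23221581/43728340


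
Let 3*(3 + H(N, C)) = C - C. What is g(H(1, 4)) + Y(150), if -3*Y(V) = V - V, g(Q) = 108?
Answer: 108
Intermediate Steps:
H(N, C) = -3 (H(N, C) = -3 + (C - C)/3 = -3 + (⅓)*0 = -3 + 0 = -3)
Y(V) = 0 (Y(V) = -(V - V)/3 = -⅓*0 = 0)
g(H(1, 4)) + Y(150) = 108 + 0 = 108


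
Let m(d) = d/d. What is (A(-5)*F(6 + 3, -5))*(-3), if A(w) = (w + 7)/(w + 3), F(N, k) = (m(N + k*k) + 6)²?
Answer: 147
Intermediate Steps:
m(d) = 1
F(N, k) = 49 (F(N, k) = (1 + 6)² = 7² = 49)
A(w) = (7 + w)/(3 + w)
(A(-5)*F(6 + 3, -5))*(-3) = (((7 - 5)/(3 - 5))*49)*(-3) = ((2/(-2))*49)*(-3) = (-½*2*49)*(-3) = -1*49*(-3) = -49*(-3) = 147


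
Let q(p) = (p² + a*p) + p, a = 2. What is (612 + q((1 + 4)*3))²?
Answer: 777924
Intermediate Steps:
q(p) = p² + 3*p (q(p) = (p² + 2*p) + p = p² + 3*p)
(612 + q((1 + 4)*3))² = (612 + ((1 + 4)*3)*(3 + (1 + 4)*3))² = (612 + (5*3)*(3 + 5*3))² = (612 + 15*(3 + 15))² = (612 + 15*18)² = (612 + 270)² = 882² = 777924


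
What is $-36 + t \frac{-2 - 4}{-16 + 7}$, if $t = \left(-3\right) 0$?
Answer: $-36$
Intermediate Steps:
$t = 0$
$-36 + t \frac{-2 - 4}{-16 + 7} = -36 + 0 \frac{-2 - 4}{-16 + 7} = -36 + 0 \left(- \frac{6}{-9}\right) = -36 + 0 \left(\left(-6\right) \left(- \frac{1}{9}\right)\right) = -36 + 0 \cdot \frac{2}{3} = -36 + 0 = -36$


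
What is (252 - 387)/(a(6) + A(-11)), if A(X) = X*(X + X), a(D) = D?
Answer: -135/248 ≈ -0.54435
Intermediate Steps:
A(X) = 2*X² (A(X) = X*(2*X) = 2*X²)
(252 - 387)/(a(6) + A(-11)) = (252 - 387)/(6 + 2*(-11)²) = -135/(6 + 2*121) = -135/(6 + 242) = -135/248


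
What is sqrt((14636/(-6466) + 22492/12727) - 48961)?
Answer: I*sqrt(82893061320506842691)/41146391 ≈ 221.27*I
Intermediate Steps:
sqrt((14636/(-6466) + 22492/12727) - 48961) = sqrt((14636*(-1/6466) + 22492*(1/12727)) - 48961) = sqrt((-7318/3233 + 22492/12727) - 48961) = sqrt(-20419550/41146391 - 48961) = sqrt(-2014588869301/41146391) = I*sqrt(82893061320506842691)/41146391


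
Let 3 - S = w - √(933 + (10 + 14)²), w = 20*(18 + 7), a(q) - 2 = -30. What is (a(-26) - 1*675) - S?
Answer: -206 - √1509 ≈ -244.85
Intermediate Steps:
a(q) = -28 (a(q) = 2 - 30 = -28)
w = 500 (w = 20*25 = 500)
S = -497 + √1509 (S = 3 - (500 - √(933 + (10 + 14)²)) = 3 - (500 - √(933 + 24²)) = 3 - (500 - √(933 + 576)) = 3 - (500 - √1509) = 3 + (-500 + √1509) = -497 + √1509 ≈ -458.15)
(a(-26) - 1*675) - S = (-28 - 1*675) - (-497 + √1509) = (-28 - 675) + (497 - √1509) = -703 + (497 - √1509) = -206 - √1509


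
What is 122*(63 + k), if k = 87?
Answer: 18300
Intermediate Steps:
122*(63 + k) = 122*(63 + 87) = 122*150 = 18300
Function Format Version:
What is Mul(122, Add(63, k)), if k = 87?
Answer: 18300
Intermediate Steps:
Mul(122, Add(63, k)) = Mul(122, Add(63, 87)) = Mul(122, 150) = 18300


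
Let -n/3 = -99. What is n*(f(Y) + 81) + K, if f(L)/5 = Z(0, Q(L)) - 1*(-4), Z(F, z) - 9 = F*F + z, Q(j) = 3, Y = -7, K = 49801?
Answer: 97618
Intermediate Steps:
n = 297 (n = -3*(-99) = 297)
Z(F, z) = 9 + z + F² (Z(F, z) = 9 + (F*F + z) = 9 + (F² + z) = 9 + (z + F²) = 9 + z + F²)
f(L) = 80 (f(L) = 5*((9 + 3 + 0²) - 1*(-4)) = 5*((9 + 3 + 0) + 4) = 5*(12 + 4) = 5*16 = 80)
n*(f(Y) + 81) + K = 297*(80 + 81) + 49801 = 297*161 + 49801 = 47817 + 49801 = 97618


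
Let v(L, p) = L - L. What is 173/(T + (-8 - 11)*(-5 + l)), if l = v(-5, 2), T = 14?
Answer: 173/109 ≈ 1.5872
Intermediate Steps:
v(L, p) = 0
l = 0
173/(T + (-8 - 11)*(-5 + l)) = 173/(14 + (-8 - 11)*(-5 + 0)) = 173/(14 - 19*(-5)) = 173/(14 + 95) = 173/109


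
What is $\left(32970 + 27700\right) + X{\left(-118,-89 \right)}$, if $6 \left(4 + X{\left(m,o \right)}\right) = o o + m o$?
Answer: $\frac{127473}{2} \approx 63737.0$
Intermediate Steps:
$X{\left(m,o \right)} = -4 + \frac{o^{2}}{6} + \frac{m o}{6}$ ($X{\left(m,o \right)} = -4 + \frac{o o + m o}{6} = -4 + \frac{o^{2} + m o}{6} = -4 + \left(\frac{o^{2}}{6} + \frac{m o}{6}\right) = -4 + \frac{o^{2}}{6} + \frac{m o}{6}$)
$\left(32970 + 27700\right) + X{\left(-118,-89 \right)} = \left(32970 + 27700\right) + \left(-4 + \frac{\left(-89\right)^{2}}{6} + \frac{1}{6} \left(-118\right) \left(-89\right)\right) = 60670 + \left(-4 + \frac{1}{6} \cdot 7921 + \frac{5251}{3}\right) = 60670 + \left(-4 + \frac{7921}{6} + \frac{5251}{3}\right) = 60670 + \frac{6133}{2} = \frac{127473}{2}$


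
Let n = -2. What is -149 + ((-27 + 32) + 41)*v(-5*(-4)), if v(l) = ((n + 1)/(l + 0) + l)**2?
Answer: 3631823/200 ≈ 18159.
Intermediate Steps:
v(l) = (l - 1/l)**2 (v(l) = ((-2 + 1)/(l + 0) + l)**2 = (-1/l + l)**2 = (l - 1/l)**2)
-149 + ((-27 + 32) + 41)*v(-5*(-4)) = -149 + ((-27 + 32) + 41)*((-1 + (-5*(-4))**2)**2/(-5*(-4))**2) = -149 + (5 + 41)*((-1 + 20**2)**2/20**2) = -149 + 46*((-1 + 400)**2/400) = -149 + 46*((1/400)*399**2) = -149 + 46*((1/400)*159201) = -149 + 46*(159201/400) = -149 + 3661623/200 = 3631823/200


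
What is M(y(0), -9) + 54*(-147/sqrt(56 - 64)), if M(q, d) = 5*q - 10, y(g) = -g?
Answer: -10 + 3969*I*sqrt(2)/2 ≈ -10.0 + 2806.5*I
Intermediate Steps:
M(q, d) = -10 + 5*q
M(y(0), -9) + 54*(-147/sqrt(56 - 64)) = (-10 + 5*(-1*0)) + 54*(-147/sqrt(56 - 64)) = (-10 + 5*0) + 54*(-147*(-I*sqrt(2)/4)) = (-10 + 0) + 54*(-147*(-I*sqrt(2)/4)) = -10 + 54*(-(-147)*I*sqrt(2)/4) = -10 + 54*(147*I*sqrt(2)/4) = -10 + 3969*I*sqrt(2)/2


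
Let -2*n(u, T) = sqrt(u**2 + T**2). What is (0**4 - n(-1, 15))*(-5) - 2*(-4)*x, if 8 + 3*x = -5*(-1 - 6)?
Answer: 72 - 5*sqrt(226)/2 ≈ 34.417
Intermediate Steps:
x = 9 (x = -8/3 + (-5*(-1 - 6))/3 = -8/3 + (-5*(-7))/3 = -8/3 + (1/3)*35 = -8/3 + 35/3 = 9)
n(u, T) = -sqrt(T**2 + u**2)/2 (n(u, T) = -sqrt(u**2 + T**2)/2 = -sqrt(T**2 + u**2)/2)
(0**4 - n(-1, 15))*(-5) - 2*(-4)*x = (0**4 - (-1)*sqrt(15**2 + (-1)**2)/2)*(-5) - 2*(-4)*9 = (0 - (-1)*sqrt(225 + 1)/2)*(-5) - (-8)*9 = (0 - (-1)*sqrt(226)/2)*(-5) - 1*(-72) = (0 + sqrt(226)/2)*(-5) + 72 = (sqrt(226)/2)*(-5) + 72 = -5*sqrt(226)/2 + 72 = 72 - 5*sqrt(226)/2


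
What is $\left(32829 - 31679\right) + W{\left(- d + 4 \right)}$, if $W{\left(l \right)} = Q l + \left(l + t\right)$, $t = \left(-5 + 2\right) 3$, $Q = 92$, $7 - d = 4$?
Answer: $1234$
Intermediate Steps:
$d = 3$ ($d = 7 - 4 = 3$)
$t = -9$ ($t = \left(-3\right) 3 = -9$)
$W{\left(l \right)} = -9 + 93 l$ ($W{\left(l \right)} = 92 l + \left(l - 9\right) = 92 l + \left(-9 + l\right) = -9 + 93 l$)
$\left(32829 - 31679\right) + W{\left(- d + 4 \right)} = \left(32829 - 31679\right) - \left(9 - 93 \left(\left(-1\right) 3 + 4\right)\right) = 1150 - \left(9 - 93 \left(-3 + 4\right)\right) = 1150 + \left(-9 + 93 \cdot 1\right) = 1150 + \left(-9 + 93\right) = 1150 + 84 = 1234$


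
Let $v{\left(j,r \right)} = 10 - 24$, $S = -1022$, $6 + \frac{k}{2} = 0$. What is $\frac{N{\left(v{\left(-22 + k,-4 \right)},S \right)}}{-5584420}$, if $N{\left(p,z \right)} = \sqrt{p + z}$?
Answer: $- \frac{i \sqrt{259}}{2792210} \approx - 5.7637 \cdot 10^{-6} i$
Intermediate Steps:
$k = -12$ ($k = -12 + 2 \cdot 0 = -12 + 0 = -12$)
$v{\left(j,r \right)} = -14$ ($v{\left(j,r \right)} = 10 - 24 = -14$)
$\frac{N{\left(v{\left(-22 + k,-4 \right)},S \right)}}{-5584420} = \frac{\sqrt{-14 - 1022}}{-5584420} = \sqrt{-1036} \left(- \frac{1}{5584420}\right) = 2 i \sqrt{259} \left(- \frac{1}{5584420}\right) = - \frac{i \sqrt{259}}{2792210}$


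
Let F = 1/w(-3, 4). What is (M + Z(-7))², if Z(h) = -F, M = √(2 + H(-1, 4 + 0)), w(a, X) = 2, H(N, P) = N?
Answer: ¼ ≈ 0.25000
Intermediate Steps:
M = 1 (M = √(2 - 1) = √1 = 1)
F = ½ (F = 1/2 = ½ ≈ 0.50000)
Z(h) = -½ (Z(h) = -1*½ = -½)
(M + Z(-7))² = (1 - ½)² = (½)² = ¼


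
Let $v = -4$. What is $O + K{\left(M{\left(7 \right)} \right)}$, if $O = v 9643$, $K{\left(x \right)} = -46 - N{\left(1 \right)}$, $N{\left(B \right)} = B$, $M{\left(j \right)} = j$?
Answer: $-38619$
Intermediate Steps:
$K{\left(x \right)} = -47$ ($K{\left(x \right)} = -46 - 1 = -47$)
$O = -38572$ ($O = \left(-4\right) 9643 = -38572$)
$O + K{\left(M{\left(7 \right)} \right)} = -38572 - 47 = -38619$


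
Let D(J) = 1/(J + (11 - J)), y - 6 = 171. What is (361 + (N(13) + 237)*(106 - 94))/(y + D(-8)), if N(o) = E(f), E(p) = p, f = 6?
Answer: 36047/1948 ≈ 18.505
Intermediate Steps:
y = 177 (y = 6 + 171 = 177)
N(o) = 6
D(J) = 1/11
(361 + (N(13) + 237)*(106 - 94))/(y + D(-8)) = (361 + (6 + 237)*(106 - 94))/(177 + 1/11) = (361 + 243*12)/(1948/11) = (361 + 2916)*(11/1948) = 3277*(11/1948) = 36047/1948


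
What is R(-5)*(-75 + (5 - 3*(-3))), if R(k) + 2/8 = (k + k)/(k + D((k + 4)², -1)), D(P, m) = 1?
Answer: -549/4 ≈ -137.25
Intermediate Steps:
R(k) = -¼ + 2*k/(1 + k) (R(k) = -¼ + (k + k)/(k + 1) = -¼ + (2*k)/(1 + k) = -¼ + 2*k/(1 + k))
R(-5)*(-75 + (5 - 3*(-3))) = ((-1 + 7*(-5))/(4*(1 - 5)))*(-75 + (5 - 3*(-3))) = ((¼)*(-1 - 35)/(-4))*(-75 + (5 + 9)) = ((¼)*(-¼)*(-36))*(-75 + 14) = (9/4)*(-61) = -549/4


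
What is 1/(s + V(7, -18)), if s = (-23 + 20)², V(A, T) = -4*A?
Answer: -1/19 ≈ -0.052632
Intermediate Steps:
s = 9 (s = (-3)² = 9)
1/(s + V(7, -18)) = 1/(9 - 4*7) = 1/(9 - 28) = 1/(-19) = -1/19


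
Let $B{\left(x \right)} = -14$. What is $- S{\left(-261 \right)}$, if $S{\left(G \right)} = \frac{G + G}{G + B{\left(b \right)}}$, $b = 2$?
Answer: $- \frac{522}{275} \approx -1.8982$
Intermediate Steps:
$S{\left(G \right)} = \frac{2 G}{-14 + G}$ ($S{\left(G \right)} = \frac{G + G}{G - 14} = \frac{2 G}{-14 + G}$)
$- S{\left(-261 \right)} = - \frac{2 \left(-261\right)}{-14 - 261} = - \frac{2 \left(-261\right)}{-275} = - \frac{2 \left(-261\right) \left(-1\right)}{275} = \left(-1\right) \frac{522}{275} = - \frac{522}{275}$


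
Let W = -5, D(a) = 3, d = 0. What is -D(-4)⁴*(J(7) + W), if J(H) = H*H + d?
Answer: -3564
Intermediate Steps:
J(H) = H² (J(H) = H*H + 0 = H² + 0 = H²)
-D(-4)⁴*(J(7) + W) = -3⁴*(7² - 5) = -81*(49 - 5) = -81*44 = -1*3564 = -3564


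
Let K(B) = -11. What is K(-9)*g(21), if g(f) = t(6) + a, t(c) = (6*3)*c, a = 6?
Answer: -1254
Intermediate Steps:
t(c) = 18*c
g(f) = 114 (g(f) = 18*6 + 6 = 108 + 6 = 114)
K(-9)*g(21) = -11*114 = -1254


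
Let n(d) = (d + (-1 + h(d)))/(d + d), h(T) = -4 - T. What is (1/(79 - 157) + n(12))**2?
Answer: 529/10816 ≈ 0.048909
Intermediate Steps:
n(d) = -5/(2*d) (n(d) = (d + (-1 + (-4 - d)))/(d + d) = (d + (-5 - d))/((2*d)) = -5/(2*d))
(1/(79 - 157) + n(12))**2 = (1/(79 - 157) - 5/2/12)**2 = (1/(-78) - 5/2*1/12)**2 = (-1/78 - 5/24)**2 = (-23/104)**2 = 529/10816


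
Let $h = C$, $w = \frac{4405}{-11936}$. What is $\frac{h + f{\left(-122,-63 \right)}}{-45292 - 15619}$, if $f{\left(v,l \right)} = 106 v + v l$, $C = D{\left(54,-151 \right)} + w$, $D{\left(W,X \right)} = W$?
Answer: $\frac{61976117}{727033696} \approx 0.085245$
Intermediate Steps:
$w = - \frac{4405}{11936}$ ($w = 4405 \left(- \frac{1}{11936}\right) = - \frac{4405}{11936} \approx -0.36905$)
$C = \frac{640139}{11936}$ ($C = 54 - \frac{4405}{11936} = \frac{640139}{11936} \approx 53.631$)
$h = \frac{640139}{11936} \approx 53.631$
$f{\left(v,l \right)} = 106 v + l v$
$\frac{h + f{\left(-122,-63 \right)}}{-45292 - 15619} = \frac{\frac{640139}{11936} - 122 \left(106 - 63\right)}{-45292 - 15619} = \frac{\frac{640139}{11936} - 5246}{-45292 - 15619} = - \frac{61976117}{11936 \left(-60911\right)} = \left(- \frac{61976117}{11936}\right) \left(- \frac{1}{60911}\right) = \frac{61976117}{727033696}$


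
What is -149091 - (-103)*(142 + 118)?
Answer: -122311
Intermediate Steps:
-149091 - (-103)*(142 + 118) = -149091 - (-103)*260 = -149091 - 1*(-26780) = -149091 + 26780 = -122311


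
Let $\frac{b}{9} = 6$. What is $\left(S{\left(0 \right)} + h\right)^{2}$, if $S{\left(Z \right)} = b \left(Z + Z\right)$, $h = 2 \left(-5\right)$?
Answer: $100$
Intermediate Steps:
$b = 54$ ($b = 9 \cdot 6 = 54$)
$h = -10$
$S{\left(Z \right)} = 108 Z$ ($S{\left(Z \right)} = 54 \left(Z + Z\right) = 54 \cdot 2 Z = 108 Z$)
$\left(S{\left(0 \right)} + h\right)^{2} = \left(108 \cdot 0 - 10\right)^{2} = \left(0 - 10\right)^{2} = \left(-10\right)^{2} = 100$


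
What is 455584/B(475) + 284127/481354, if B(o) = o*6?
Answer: 110053471343/685929450 ≈ 160.44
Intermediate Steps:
B(o) = 6*o
455584/B(475) + 284127/481354 = 455584/((6*475)) + 284127/481354 = 455584/2850 + 284127*(1/481354) = 455584*(1/2850) + 284127/481354 = 227792/1425 + 284127/481354 = 110053471343/685929450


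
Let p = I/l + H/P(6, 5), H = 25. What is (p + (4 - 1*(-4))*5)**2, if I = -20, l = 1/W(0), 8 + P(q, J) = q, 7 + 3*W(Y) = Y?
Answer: 198025/36 ≈ 5500.7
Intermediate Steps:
W(Y) = -7/3 + Y/3
P(q, J) = -8 + q
l = -3/7 (l = 1/(-7/3 + (1/3)*0) = 1/(-7/3 + 0) = 1/(-7/3) = -3/7 ≈ -0.42857)
p = 205/6 (p = -20/(-3/7) + 25/(-8 + 6) = -20*(-7/3) + 25/(-2) = 140/3 + 25*(-1/2) = 140/3 - 25/2 = 205/6 ≈ 34.167)
(p + (4 - 1*(-4))*5)**2 = (205/6 + (4 - 1*(-4))*5)**2 = (205/6 + (4 + 4)*5)**2 = (205/6 + 8*5)**2 = (205/6 + 40)**2 = (445/6)**2 = 198025/36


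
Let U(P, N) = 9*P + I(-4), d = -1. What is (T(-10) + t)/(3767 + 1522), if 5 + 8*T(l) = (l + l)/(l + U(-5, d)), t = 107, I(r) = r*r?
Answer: 33209/1650168 ≈ 0.020125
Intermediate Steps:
I(r) = r²
U(P, N) = 16 + 9*P (U(P, N) = 9*P + (-4)² = 9*P + 16 = 16 + 9*P)
T(l) = -5/8 + l/(4*(-29 + l)) (T(l) = -5/8 + ((l + l)/(l + (16 + 9*(-5))))/8 = -5/8 + ((2*l)/(l + (16 - 45)))/8 = -5/8 + ((2*l)/(l - 29))/8 = -5/8 + ((2*l)/(-29 + l))/8 = -5/8 + (2*l/(-29 + l))/8 = -5/8 + l/(4*(-29 + l)))
(T(-10) + t)/(3767 + 1522) = ((145 - 3*(-10))/(8*(-29 - 10)) + 107)/(3767 + 1522) = ((⅛)*(145 + 30)/(-39) + 107)/5289 = ((⅛)*(-1/39)*175 + 107)*(1/5289) = (-175/312 + 107)*(1/5289) = (33209/312)*(1/5289) = 33209/1650168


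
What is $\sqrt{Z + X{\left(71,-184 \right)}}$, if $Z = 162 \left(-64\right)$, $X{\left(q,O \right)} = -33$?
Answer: $i \sqrt{10401} \approx 101.99 i$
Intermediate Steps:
$Z = -10368$
$\sqrt{Z + X{\left(71,-184 \right)}} = \sqrt{-10368 - 33} = \sqrt{-10401} = i \sqrt{10401}$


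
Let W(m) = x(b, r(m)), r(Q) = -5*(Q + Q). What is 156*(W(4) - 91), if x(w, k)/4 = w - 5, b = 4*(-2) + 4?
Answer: -19812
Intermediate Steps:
b = -4 (b = -8 + 4 = -4)
r(Q) = -10*Q
x(w, k) = -20 + 4*w (x(w, k) = 4*(w - 5) = 4*(-5 + w) = -20 + 4*w)
W(m) = -36 (W(m) = -20 + 4*(-4) = -20 - 16 = -36)
156*(W(4) - 91) = 156*(-36 - 91) = 156*(-127) = -19812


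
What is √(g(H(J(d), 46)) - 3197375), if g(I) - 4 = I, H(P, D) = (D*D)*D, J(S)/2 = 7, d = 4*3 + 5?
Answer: I*√3100035 ≈ 1760.7*I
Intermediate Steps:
d = 17 (d = 12 + 5 = 17)
J(S) = 14 (J(S) = 2*7 = 14)
H(P, D) = D³ (H(P, D) = D²*D = D³)
g(I) = 4 + I
√(g(H(J(d), 46)) - 3197375) = √((4 + 46³) - 3197375) = √((4 + 97336) - 3197375) = √(97340 - 3197375) = √(-3100035) = I*√3100035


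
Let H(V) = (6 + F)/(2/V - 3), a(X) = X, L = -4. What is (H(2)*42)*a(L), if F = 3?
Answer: 756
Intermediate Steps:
H(V) = 9/(-3 + 2/V) (H(V) = (6 + 3)/(2/V - 3) = 9/(-3 + 2/V))
(H(2)*42)*a(L) = (-9*2/(-2 + 3*2)*42)*(-4) = (-9*2/(-2 + 6)*42)*(-4) = (-9*2/4*42)*(-4) = (-9*2*¼*42)*(-4) = -9/2*42*(-4) = -189*(-4) = 756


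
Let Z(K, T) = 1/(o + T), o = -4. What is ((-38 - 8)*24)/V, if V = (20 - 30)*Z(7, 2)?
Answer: -1104/5 ≈ -220.80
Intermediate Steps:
Z(K, T) = 1/(-4 + T)
V = 5 (V = (20 - 30)/(-4 + 2) = -10/(-2) = -10*(-½) = 5)
((-38 - 8)*24)/V = ((-38 - 8)*24)/5 = -46*24*(⅕) = -1104*⅕ = -1104/5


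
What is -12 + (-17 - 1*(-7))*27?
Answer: -282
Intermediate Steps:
-12 + (-17 - 1*(-7))*27 = -12 + (-17 + 7)*27 = -12 - 10*27 = -12 - 270 = -282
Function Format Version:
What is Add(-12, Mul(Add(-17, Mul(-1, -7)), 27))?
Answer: -282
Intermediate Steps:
Add(-12, Mul(Add(-17, Mul(-1, -7)), 27)) = Add(-12, Mul(Add(-17, 7), 27)) = Add(-12, Mul(-10, 27)) = Add(-12, -270) = -282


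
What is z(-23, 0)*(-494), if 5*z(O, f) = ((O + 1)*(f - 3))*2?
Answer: -65208/5 ≈ -13042.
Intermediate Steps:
z(O, f) = 2*(1 + O)*(-3 + f)/5 (z(O, f) = (((O + 1)*(f - 3))*2)/5 = (((1 + O)*(-3 + f))*2)/5 = (2*(1 + O)*(-3 + f))/5 = 2*(1 + O)*(-3 + f)/5)
z(-23, 0)*(-494) = (-6/5 - 6/5*(-23) + (2/5)*0 + (2/5)*(-23)*0)*(-494) = (-6/5 + 138/5 + 0 + 0)*(-494) = (132/5)*(-494) = -65208/5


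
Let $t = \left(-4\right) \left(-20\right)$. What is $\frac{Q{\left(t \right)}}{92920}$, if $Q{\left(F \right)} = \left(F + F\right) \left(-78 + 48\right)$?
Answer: $- \frac{120}{2323} \approx -0.051657$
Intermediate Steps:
$t = 80$
$Q{\left(F \right)} = - 60 F$ ($Q{\left(F \right)} = 2 F \left(-30\right) = - 60 F$)
$\frac{Q{\left(t \right)}}{92920} = \frac{\left(-60\right) 80}{92920} = \left(-4800\right) \frac{1}{92920} = - \frac{120}{2323}$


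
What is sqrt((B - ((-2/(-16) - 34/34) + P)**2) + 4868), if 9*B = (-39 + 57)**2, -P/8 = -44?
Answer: 35*I*sqrt(6185)/8 ≈ 344.07*I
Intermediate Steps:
P = 352 (P = -8*(-44) = 352)
B = 36 (B = (-39 + 57)**2/9 = (1/9)*18**2 = (1/9)*324 = 36)
sqrt((B - ((-2/(-16) - 34/34) + P)**2) + 4868) = sqrt((36 - ((-2/(-16) - 34/34) + 352)**2) + 4868) = sqrt((36 - ((-2*(-1/16) - 34*1/34) + 352)**2) + 4868) = sqrt((36 - ((1/8 - 1) + 352)**2) + 4868) = sqrt((36 - (-7/8 + 352)**2) + 4868) = sqrt((36 - (2809/8)**2) + 4868) = sqrt((36 - 1*7890481/64) + 4868) = sqrt((36 - 7890481/64) + 4868) = sqrt(-7888177/64 + 4868) = sqrt(-7576625/64) = 35*I*sqrt(6185)/8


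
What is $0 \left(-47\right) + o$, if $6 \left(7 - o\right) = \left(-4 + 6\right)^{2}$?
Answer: $\frac{19}{3} \approx 6.3333$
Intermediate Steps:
$o = \frac{19}{3}$ ($o = 7 - \frac{\left(-4 + 6\right)^{2}}{6} = 7 - \frac{2^{2}}{6} = 7 - \frac{2}{3} = \frac{19}{3} \approx 6.3333$)
$0 \left(-47\right) + o = 0 \left(-47\right) + \frac{19}{3} = 0 + \frac{19}{3} = \frac{19}{3}$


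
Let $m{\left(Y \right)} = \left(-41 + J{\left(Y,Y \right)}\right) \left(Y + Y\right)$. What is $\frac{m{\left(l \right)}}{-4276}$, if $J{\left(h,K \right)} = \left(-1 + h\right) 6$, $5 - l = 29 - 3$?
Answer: $- \frac{3633}{2138} \approx -1.6993$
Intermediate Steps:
$l = -21$ ($l = 5 - \left(29 - 3\right) = 5 - 26 = -21$)
$J{\left(h,K \right)} = -6 + 6 h$
$m{\left(Y \right)} = 2 Y \left(-47 + 6 Y\right)$ ($m{\left(Y \right)} = \left(-41 + \left(-6 + 6 Y\right)\right) \left(Y + Y\right) = \left(-47 + 6 Y\right) 2 Y = 2 Y \left(-47 + 6 Y\right)$)
$\frac{m{\left(l \right)}}{-4276} = \frac{2 \left(-21\right) \left(-47 + 6 \left(-21\right)\right)}{-4276} = 2 \left(-21\right) \left(-47 - 126\right) \left(- \frac{1}{4276}\right) = 2 \left(-21\right) \left(-173\right) \left(- \frac{1}{4276}\right) = 7266 \left(- \frac{1}{4276}\right) = - \frac{3633}{2138}$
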